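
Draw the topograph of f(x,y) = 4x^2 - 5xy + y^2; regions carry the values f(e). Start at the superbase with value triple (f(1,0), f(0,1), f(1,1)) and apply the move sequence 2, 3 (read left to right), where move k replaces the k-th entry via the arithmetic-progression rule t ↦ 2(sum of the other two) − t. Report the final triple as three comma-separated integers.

start (4,1,0) = (f(1,0),f(0,1),f(1,1))
replace slot 2: 2·(4+0) − 1 = 7 → (4,7,0)
replace slot 3: 2·(4+7) − 0 = 22 → (4,7,22)

4,7,22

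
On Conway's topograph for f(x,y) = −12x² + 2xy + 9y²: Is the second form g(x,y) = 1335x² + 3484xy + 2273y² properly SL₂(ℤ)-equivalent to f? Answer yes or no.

D₁ = 436, D₂ = 436
river cycle of f (length 30): (9, 16, -5), (-5, 14, 12), (12, 10, -7), (-7, 18, 4), (4, 14, -15), (-15, 16, 3), (3, 20, -3), (-3, 16, 15), (15, 14, -4), (-4, 18, 7), … (20 more)
river cycle of g (length 30): (9, 16, -5), (-5, 14, 12), (12, 10, -7), (-7, 18, 4), (4, 14, -15), (-15, 16, 3), (3, 20, -3), (-3, 16, 15), (15, 14, -4), (-4, 18, 7), … (20 more)
cycles coincide ⇒ equivalent

yes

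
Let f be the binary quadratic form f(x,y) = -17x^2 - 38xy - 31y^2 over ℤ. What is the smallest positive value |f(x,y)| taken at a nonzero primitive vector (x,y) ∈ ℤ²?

translate: b→4 (≡38 mod 34), so (17,38,31)→(17,4,10)
flip: (17,4,10)→(10,-4,17)
reduced (well bottom): (10,-4,17) with a≤c, −a<b≤a
well minimum |f| = |-10| = 10 (negative-definite)

10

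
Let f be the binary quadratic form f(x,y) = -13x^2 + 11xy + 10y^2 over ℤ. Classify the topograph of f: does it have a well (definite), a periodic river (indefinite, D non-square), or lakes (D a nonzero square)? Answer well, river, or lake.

D = b²−4ac = 11² − 4·(-13)·10 = 641
D > 0 non-square ⇒ indefinite ⇒ periodic river

river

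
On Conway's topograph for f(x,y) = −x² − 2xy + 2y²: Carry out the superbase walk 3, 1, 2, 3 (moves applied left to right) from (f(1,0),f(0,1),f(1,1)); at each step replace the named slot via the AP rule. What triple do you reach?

start (-1,2,-1) = (f(1,0),f(0,1),f(1,1))
replace slot 3: 2·((-1)+2) − (-1) = 3 → (-1,2,3)
replace slot 1: 2·(2+3) − (-1) = 11 → (11,2,3)
replace slot 2: 2·(11+3) − 2 = 26 → (11,26,3)
replace slot 3: 2·(11+26) − 3 = 71 → (11,26,71)

11,26,71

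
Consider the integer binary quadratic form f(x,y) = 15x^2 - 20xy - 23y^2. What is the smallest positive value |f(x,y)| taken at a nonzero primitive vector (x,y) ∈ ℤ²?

descent: ρ → (-23,20,15)  [lands on river]
river: ρ → (15,40,-3)
river: ρ → (-3,38,28)
river: ρ → (28,18,-13)
river: ρ → (-13,34,12)
river: ρ → (12,38,-7)
river: ρ → (-7,32,27)
river: ρ → (27,22,-12)
river: ρ → (-12,26,23)
river: ρ → (23,20,-15)
river: ρ → (-15,40,3)
river: ρ → (3,38,-28)
river: ρ → (-28,18,13)
river: ρ → (13,34,-12)
river: ρ → (-12,38,7)
river: ρ → (7,32,-27)
river: ρ → (-27,22,12)
river: ρ → (12,26,-23)
closes: descent 1, river 18
min |a| on river = 3

3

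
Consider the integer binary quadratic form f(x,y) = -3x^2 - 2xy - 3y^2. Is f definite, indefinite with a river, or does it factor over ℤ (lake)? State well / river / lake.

D = b²−4ac = (-2)² − 4·(-3)·(-3) = -32
D < 0 ⇒ definite ⇒ every region one sign ⇒ single well

well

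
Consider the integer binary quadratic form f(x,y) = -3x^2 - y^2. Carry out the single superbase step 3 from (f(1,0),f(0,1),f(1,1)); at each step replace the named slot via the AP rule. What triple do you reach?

start (-3,-1,-4) = (f(1,0),f(0,1),f(1,1))
replace slot 3: 2·((-3)+(-1)) − (-4) = -4 → (-3,-1,-4)

-3,-1,-4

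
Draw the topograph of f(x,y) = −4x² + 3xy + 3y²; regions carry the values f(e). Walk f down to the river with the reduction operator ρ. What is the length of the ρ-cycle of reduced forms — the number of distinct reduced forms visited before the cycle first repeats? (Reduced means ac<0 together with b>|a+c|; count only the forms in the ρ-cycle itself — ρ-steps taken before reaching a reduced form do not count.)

D = 57, ⌊√D⌋ = 7
river: ρ → (3,3,-4)
river: ρ → (-4,5,2)
river: ρ → (2,7,-1)
river: ρ → (-1,7,2)
river: ρ → (2,5,-4)
river: ρ → (-4,3,3)
ρ-cycle length = 6 (tail of 0 descent steps not counted)

6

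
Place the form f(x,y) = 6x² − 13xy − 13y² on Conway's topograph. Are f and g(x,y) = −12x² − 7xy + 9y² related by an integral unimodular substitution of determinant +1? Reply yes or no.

D₁ = 481, D₂ = 481
river cycle of f (length 26): (-13, 13, 6), (6, 11, -15), (-15, 19, 2), (2, 21, -5), (-5, 19, 6), (6, 17, -8), (-8, 15, 8), (8, 17, -6), (-6, 19, 5), (5, 21, -2), … (16 more)
river cycle of g (length 30): (9, 7, -12), (-12, 17, 4), (4, 15, -16), (-16, 17, 3), (3, 19, -10), (-10, 21, 1), (1, 21, -10), (-10, 19, 3), (3, 17, -16), (-16, 15, 4), … (20 more)
cycles differ ⇒ inequivalent

no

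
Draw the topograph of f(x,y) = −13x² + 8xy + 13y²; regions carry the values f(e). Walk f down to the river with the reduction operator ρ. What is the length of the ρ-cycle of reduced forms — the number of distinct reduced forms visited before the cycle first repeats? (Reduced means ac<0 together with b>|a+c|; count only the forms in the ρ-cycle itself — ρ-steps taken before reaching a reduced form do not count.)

D = 740, ⌊√D⌋ = 27
river: ρ → (13,18,-8)
river: ρ → (-8,14,17)
river: ρ → (17,20,-5)
river: ρ → (-5,20,17)
river: ρ → (17,14,-8)
river: ρ → (-8,18,13)
river: ρ → (13,8,-13)
river: ρ → (-13,18,8)
river: ρ → (8,14,-17)
river: ρ → (-17,20,5)
river: ρ → (5,20,-17)
river: ρ → (-17,14,8)
river: ρ → (8,18,-13)
river: ρ → (-13,8,13)
ρ-cycle length = 14 (tail of 0 descent steps not counted)

14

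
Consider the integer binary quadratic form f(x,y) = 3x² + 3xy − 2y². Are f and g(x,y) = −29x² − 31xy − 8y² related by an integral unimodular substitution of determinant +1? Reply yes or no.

D₁ = 33, D₂ = 33
river cycle of f (length 4): (-2, 5, 1), (1, 5, -2), (-2, 3, 3), (3, 3, -2)
river cycle of g (length 4): (1, 5, -2), (-2, 3, 3), (3, 3, -2), (-2, 5, 1)
cycles coincide ⇒ equivalent

yes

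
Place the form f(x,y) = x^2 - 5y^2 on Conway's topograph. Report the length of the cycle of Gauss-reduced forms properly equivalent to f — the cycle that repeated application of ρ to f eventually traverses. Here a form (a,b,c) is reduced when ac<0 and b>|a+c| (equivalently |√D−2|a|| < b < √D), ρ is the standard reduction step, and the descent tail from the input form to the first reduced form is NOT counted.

D = 20, ⌊√D⌋ = 4
descent: ρ → (-5,0,1)
descent: ρ → (1,4,-1)  [lands on river]
river: ρ → (-1,4,1)
ρ-cycle length = 2 (tail of 2 descent steps not counted)

2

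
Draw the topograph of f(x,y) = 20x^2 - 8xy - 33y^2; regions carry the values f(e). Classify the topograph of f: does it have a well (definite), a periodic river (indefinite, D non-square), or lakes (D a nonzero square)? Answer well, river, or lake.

D = b²−4ac = (-8)² − 4·20·(-33) = 2704
D = 52² is a perfect square ⇒ form factors over ℤ ⇒ lakes

lake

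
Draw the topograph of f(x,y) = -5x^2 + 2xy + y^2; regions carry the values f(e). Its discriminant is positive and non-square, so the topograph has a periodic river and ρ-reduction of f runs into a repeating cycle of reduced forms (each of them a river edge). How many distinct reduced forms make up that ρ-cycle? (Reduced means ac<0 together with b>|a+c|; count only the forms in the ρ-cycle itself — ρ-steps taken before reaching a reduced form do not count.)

D = 24, ⌊√D⌋ = 4
descent: ρ → (1,4,-2)  [lands on river]
river: ρ → (-2,4,1)
ρ-cycle length = 2 (tail of 1 descent step not counted)

2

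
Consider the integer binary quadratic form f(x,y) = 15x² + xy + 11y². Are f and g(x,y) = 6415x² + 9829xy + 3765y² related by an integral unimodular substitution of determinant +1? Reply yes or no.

D₁ = -659, D₂ = -659
f: flip: (15,1,11)→(11,-1,15)
f: reduced (well bottom): (11,-1,15) with a≤c, −a<b≤a
g: translate: b→-3001 (≡9829 mod 12830), so (6415,9829,3765)→(6415,-3001,351)
g: flip: (6415,-3001,351)→(351,3001,6415)
g: translate: b→193 (≡3001 mod 702), so (351,3001,6415)→(351,193,27)
g: flip: (351,193,27)→(27,-193,351)
g: translate: b→23 (≡-193 mod 54), so (27,-193,351)→(27,23,11)
g: flip: (27,23,11)→(11,-23,27)
g: translate: b→-1 (≡-23 mod 22), so (11,-23,27)→(11,-1,15)
g: reduced (well bottom): (11,-1,15) with a≤c, −a<b≤a
reduced forms (11, -1, 15) vs (11, -1, 15) ⇒ equivalent

yes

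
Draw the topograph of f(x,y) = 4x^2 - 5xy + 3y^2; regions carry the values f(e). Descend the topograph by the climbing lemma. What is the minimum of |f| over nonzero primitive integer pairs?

translate: b→3 (≡-5 mod 8), so (4,-5,3)→(4,3,2)
flip: (4,3,2)→(2,-3,4)
translate: b→1 (≡-3 mod 4), so (2,-3,4)→(2,1,3)
reduced (well bottom): (2,1,3) with a≤c, −a<b≤a
well minimum = a = 2

2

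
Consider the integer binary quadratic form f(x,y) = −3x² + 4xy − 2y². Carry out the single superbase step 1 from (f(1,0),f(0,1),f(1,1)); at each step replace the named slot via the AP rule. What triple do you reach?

start (-3,-2,-1) = (f(1,0),f(0,1),f(1,1))
replace slot 1: 2·((-2)+(-1)) − (-3) = -3 → (-3,-2,-1)

-3,-2,-1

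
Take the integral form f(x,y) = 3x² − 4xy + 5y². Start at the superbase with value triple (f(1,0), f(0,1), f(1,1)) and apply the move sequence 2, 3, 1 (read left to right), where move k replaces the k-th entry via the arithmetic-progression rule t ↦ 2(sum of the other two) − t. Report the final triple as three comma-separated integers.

start (3,5,4) = (f(1,0),f(0,1),f(1,1))
replace slot 2: 2·(3+4) − 5 = 9 → (3,9,4)
replace slot 3: 2·(3+9) − 4 = 20 → (3,9,20)
replace slot 1: 2·(9+20) − 3 = 55 → (55,9,20)

55,9,20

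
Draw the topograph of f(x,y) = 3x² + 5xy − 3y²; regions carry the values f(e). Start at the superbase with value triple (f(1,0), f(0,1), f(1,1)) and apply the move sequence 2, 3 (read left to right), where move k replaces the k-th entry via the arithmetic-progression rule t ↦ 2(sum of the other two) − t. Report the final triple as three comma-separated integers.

start (3,-3,5) = (f(1,0),f(0,1),f(1,1))
replace slot 2: 2·(3+5) − (-3) = 19 → (3,19,5)
replace slot 3: 2·(3+19) − 5 = 39 → (3,19,39)

3,19,39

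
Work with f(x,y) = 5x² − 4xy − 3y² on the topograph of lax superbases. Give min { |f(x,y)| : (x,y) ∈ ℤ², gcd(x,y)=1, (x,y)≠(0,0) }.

descent: ρ → (-3,4,5)  [lands on river]
river: ρ → (5,6,-2)
river: ρ → (-2,6,5)
river: ρ → (5,4,-3)
river: ρ → (-3,8,1)
river: ρ → (1,8,-3)
closes: descent 1, river 6
min |a| on river = 1

1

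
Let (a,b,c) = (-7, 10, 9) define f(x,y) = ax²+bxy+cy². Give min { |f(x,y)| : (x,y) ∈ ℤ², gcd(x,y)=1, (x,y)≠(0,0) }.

river: ρ → (9,8,-8)
river: ρ → (-8,8,9)
river: ρ → (9,10,-7)
river: ρ → (-7,18,1)
river: ρ → (1,18,-7)
river: ρ → (-7,10,9)
closes: descent 0, river 6
min |a| on river = 1

1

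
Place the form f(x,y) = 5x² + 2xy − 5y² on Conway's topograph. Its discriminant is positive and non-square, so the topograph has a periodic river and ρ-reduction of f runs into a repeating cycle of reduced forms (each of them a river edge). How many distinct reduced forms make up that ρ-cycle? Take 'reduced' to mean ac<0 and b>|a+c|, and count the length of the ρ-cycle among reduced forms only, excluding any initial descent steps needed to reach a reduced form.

D = 104, ⌊√D⌋ = 10
river: ρ → (-5,8,2)
river: ρ → (2,8,-5)
river: ρ → (-5,2,5)
river: ρ → (5,8,-2)
river: ρ → (-2,8,5)
river: ρ → (5,2,-5)
ρ-cycle length = 6 (tail of 0 descent steps not counted)

6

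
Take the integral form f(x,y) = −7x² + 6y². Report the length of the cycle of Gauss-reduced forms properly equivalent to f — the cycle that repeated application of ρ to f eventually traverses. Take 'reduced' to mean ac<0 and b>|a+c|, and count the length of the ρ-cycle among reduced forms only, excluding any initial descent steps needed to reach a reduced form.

D = 168, ⌊√D⌋ = 12
descent: ρ → (6,12,-1)  [lands on river]
river: ρ → (-1,12,6)
ρ-cycle length = 2 (tail of 1 descent step not counted)

2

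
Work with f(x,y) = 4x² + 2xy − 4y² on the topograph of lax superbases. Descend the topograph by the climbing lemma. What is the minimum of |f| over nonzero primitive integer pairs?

river: ρ → (-4,6,2)
river: ρ → (2,6,-4)
river: ρ → (-4,2,4)
river: ρ → (4,6,-2)
river: ρ → (-2,6,4)
river: ρ → (4,2,-4)
closes: descent 0, river 6
min |a| on river = 2

2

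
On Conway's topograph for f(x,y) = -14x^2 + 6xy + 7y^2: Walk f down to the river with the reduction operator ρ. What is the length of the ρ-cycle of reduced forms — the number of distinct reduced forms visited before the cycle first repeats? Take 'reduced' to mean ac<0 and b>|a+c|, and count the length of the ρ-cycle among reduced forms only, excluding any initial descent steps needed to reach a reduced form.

D = 428, ⌊√D⌋ = 20
descent: ρ → (7,8,-13)  [lands on river]
river: ρ → (-13,18,2)
river: ρ → (2,18,-13)
river: ρ → (-13,8,7)
river: ρ → (7,20,-1)
river: ρ → (-1,20,7)
ρ-cycle length = 6 (tail of 1 descent step not counted)

6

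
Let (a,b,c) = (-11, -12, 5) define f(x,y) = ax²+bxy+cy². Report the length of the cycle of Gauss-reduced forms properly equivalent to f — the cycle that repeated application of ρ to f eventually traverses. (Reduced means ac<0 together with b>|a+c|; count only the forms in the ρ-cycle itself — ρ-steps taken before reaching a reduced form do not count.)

D = 364, ⌊√D⌋ = 19
descent: ρ → (5,12,-11)  [lands on river]
river: ρ → (-11,10,6)
river: ρ → (6,14,-7)
river: ρ → (-7,14,6)
river: ρ → (6,10,-11)
river: ρ → (-11,12,5)
river: ρ → (5,18,-2)
river: ρ → (-2,18,5)
ρ-cycle length = 8 (tail of 1 descent step not counted)

8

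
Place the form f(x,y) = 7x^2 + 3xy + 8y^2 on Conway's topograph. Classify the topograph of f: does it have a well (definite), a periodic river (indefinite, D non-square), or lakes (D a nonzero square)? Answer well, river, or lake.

D = b²−4ac = 3² − 4·7·8 = -215
D < 0 ⇒ definite ⇒ every region one sign ⇒ single well

well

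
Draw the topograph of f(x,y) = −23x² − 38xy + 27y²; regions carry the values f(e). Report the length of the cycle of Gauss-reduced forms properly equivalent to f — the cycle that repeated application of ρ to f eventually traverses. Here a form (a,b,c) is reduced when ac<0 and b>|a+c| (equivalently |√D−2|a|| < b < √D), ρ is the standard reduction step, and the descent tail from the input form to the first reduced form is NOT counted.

D = 3928, ⌊√D⌋ = 62
descent: ρ → (27,38,-23)  [lands on river]
river: ρ → (-23,54,11)
river: ρ → (11,56,-18)
river: ρ → (-18,52,17)
river: ρ → (17,50,-21)
river: ρ → (-21,34,33)
river: ρ → (33,32,-22)
river: ρ → (-22,56,9)
river: ρ → (9,52,-34)
river: ρ → (-34,16,27)
ρ-cycle length = 10 (tail of 1 descent step not counted)

10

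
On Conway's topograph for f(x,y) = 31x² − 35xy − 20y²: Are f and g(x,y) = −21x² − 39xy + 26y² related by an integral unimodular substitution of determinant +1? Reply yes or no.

D₁ = 3705, D₂ = 3705
river cycle of f (length 22): (-20, 35, 31), (31, 27, -24), (-24, 21, 34), (34, 47, -11), (-11, 41, 46), (46, 51, -6), (-6, 57, 19), (19, 57, -6), (-6, 51, 46), (46, 41, -11), … (12 more)
river cycle of g (length 22): (26, 39, -21), (-21, 45, 20), (20, 35, -31), (-31, 27, 24), (24, 21, -34), (-34, 47, 11), (11, 41, -46), (-46, 51, 6), (6, 57, -19), (-19, 57, 6), … (12 more)
cycles differ ⇒ inequivalent

no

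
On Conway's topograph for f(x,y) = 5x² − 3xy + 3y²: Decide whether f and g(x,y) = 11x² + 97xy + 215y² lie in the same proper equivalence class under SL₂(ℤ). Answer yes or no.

D₁ = -51, D₂ = -51
f: flip: (5,-3,3)→(3,3,5)
f: reduced (well bottom): (3,3,5) with a≤c, −a<b≤a
g: translate: b→9 (≡97 mod 22), so (11,97,215)→(11,9,3)
g: flip: (11,9,3)→(3,-9,11)
g: translate: b→3 (≡-9 mod 6), so (3,-9,11)→(3,3,5)
g: reduced (well bottom): (3,3,5) with a≤c, −a<b≤a
reduced forms (3, 3, 5) vs (3, 3, 5) ⇒ equivalent

yes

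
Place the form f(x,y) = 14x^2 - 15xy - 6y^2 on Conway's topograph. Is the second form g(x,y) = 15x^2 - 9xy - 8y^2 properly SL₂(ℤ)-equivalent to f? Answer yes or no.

D₁ = 561, D₂ = 561
river cycle of f (length 16): (-6, 15, 14), (14, 13, -7), (-7, 15, 12), (12, 9, -10), (-10, 11, 11), (11, 11, -10), (-10, 9, 12), (12, 15, -7), (-7, 13, 14), (14, 15, -6), … (6 more)
river cycle of g (length 10): (-8, 9, 15), (15, 21, -2), (-2, 23, 4), (4, 17, -17), (-17, 17, 4), (4, 23, -2), (-2, 21, 15), (15, 9, -8), (-8, 23, 1), (1, 23, -8)
cycles differ ⇒ inequivalent

no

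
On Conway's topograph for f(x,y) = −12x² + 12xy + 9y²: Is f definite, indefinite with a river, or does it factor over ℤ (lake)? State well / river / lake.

D = b²−4ac = 12² − 4·(-12)·9 = 576
D = 24² is a perfect square ⇒ form factors over ℤ ⇒ lakes

lake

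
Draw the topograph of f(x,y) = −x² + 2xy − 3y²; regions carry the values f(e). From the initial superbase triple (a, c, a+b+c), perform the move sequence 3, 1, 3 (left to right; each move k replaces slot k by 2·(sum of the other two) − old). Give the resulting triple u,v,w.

start (-1,-3,-2) = (f(1,0),f(0,1),f(1,1))
replace slot 3: 2·((-1)+(-3)) − (-2) = -6 → (-1,-3,-6)
replace slot 1: 2·((-3)+(-6)) − (-1) = -17 → (-17,-3,-6)
replace slot 3: 2·((-17)+(-3)) − (-6) = -34 → (-17,-3,-34)

-17,-3,-34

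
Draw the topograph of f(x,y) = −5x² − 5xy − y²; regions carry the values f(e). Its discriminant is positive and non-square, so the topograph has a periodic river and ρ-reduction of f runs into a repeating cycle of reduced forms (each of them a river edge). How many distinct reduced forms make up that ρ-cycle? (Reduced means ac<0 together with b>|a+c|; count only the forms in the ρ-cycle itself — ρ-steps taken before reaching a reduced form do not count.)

D = 5, ⌊√D⌋ = 2
descent: ρ → (-1,1,1)  [lands on river]
river: ρ → (1,1,-1)
ρ-cycle length = 2 (tail of 1 descent step not counted)

2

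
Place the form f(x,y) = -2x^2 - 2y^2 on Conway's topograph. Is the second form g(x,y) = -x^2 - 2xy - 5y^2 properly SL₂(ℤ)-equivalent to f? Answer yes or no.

D₁ = -16, D₂ = -16
f is negative-definite; reduce −f:
−f: reduced (well bottom): (2,0,2) with a≤c, −a<b≤a
flip sign back: reduced form of f is (-2,0,-2)
g is negative-definite; reduce −g:
−g: translate: b→0 (≡2 mod 2), so (1,2,5)→(1,0,4)
−g: reduced (well bottom): (1,0,4) with a≤c, −a<b≤a
flip sign back: reduced form of g is (-1,0,-4)
reduced forms (-2, 0, -2) vs (-1, 0, -4) ⇒ inequivalent

no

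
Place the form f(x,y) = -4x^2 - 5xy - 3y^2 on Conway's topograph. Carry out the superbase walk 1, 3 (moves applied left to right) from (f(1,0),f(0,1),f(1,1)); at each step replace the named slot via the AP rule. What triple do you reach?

start (-4,-3,-12) = (f(1,0),f(0,1),f(1,1))
replace slot 1: 2·((-3)+(-12)) − (-4) = -26 → (-26,-3,-12)
replace slot 3: 2·((-26)+(-3)) − (-12) = -46 → (-26,-3,-46)

-26,-3,-46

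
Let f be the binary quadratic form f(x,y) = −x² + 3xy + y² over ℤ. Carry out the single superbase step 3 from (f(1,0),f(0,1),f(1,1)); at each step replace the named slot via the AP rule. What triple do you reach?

start (-1,1,3) = (f(1,0),f(0,1),f(1,1))
replace slot 3: 2·((-1)+1) − 3 = -3 → (-1,1,-3)

-1,1,-3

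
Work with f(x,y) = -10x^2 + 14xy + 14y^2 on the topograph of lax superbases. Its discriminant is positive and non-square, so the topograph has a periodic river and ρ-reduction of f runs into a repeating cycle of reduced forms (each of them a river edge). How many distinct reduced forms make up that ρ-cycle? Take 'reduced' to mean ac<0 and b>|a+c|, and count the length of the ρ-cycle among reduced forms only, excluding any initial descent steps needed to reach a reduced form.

D = 756, ⌊√D⌋ = 27
river: ρ → (14,14,-10)
river: ρ → (-10,26,2)
river: ρ → (2,26,-10)
river: ρ → (-10,14,14)
ρ-cycle length = 4 (tail of 0 descent steps not counted)

4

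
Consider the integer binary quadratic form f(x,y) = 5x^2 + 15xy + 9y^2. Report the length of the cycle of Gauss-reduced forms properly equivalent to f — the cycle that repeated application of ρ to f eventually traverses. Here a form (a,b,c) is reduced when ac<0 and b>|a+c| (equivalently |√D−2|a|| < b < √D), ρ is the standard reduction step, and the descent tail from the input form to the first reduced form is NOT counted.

D = 45, ⌊√D⌋ = 6
descent: ρ → (9,3,-1)
descent: ρ → (-1,5,5)  [lands on river]
river: ρ → (5,5,-1)
ρ-cycle length = 2 (tail of 2 descent steps not counted)

2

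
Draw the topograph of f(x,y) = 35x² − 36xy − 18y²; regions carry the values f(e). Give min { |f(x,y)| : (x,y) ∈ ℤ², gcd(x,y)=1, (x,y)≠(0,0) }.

descent: ρ → (-18,36,35)  [lands on river]
river: ρ → (35,34,-19)
river: ρ → (-19,42,27)
river: ρ → (27,12,-34)
river: ρ → (-34,56,5)
river: ρ → (5,54,-45)
river: ρ → (-45,36,14)
river: ρ → (14,48,-27)
river: ρ → (-27,60,2)
river: ρ → (2,60,-27)
river: ρ → (-27,48,14)
river: ρ → (14,36,-45)
river: ρ → (-45,54,5)
river: ρ → (5,56,-34)
river: ρ → (-34,12,27)
river: ρ → (27,42,-19)
river: ρ → (-19,34,35)
river: ρ → (35,36,-18)
closes: descent 1, river 18
min |a| on river = 2

2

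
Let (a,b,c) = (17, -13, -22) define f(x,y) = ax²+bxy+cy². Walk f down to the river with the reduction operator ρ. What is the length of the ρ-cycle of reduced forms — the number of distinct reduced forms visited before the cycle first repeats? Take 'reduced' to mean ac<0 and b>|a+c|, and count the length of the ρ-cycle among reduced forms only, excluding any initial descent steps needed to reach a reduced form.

D = 1665, ⌊√D⌋ = 40
descent: ρ → (-22,13,17)  [lands on river]
river: ρ → (17,21,-18)
river: ρ → (-18,15,20)
river: ρ → (20,25,-13)
river: ρ → (-13,27,18)
river: ρ → (18,9,-22)
river: ρ → (-22,35,5)
river: ρ → (5,35,-22)
river: ρ → (-22,9,18)
river: ρ → (18,27,-13)
river: ρ → (-13,25,20)
river: ρ → (20,15,-18)
river: ρ → (-18,21,17)
river: ρ → (17,13,-22)
river: ρ → (-22,31,8)
river: ρ → (8,33,-18)
river: ρ → (-18,39,2)
river: ρ → (2,37,-37)
river: ρ → (-37,37,2)
river: ρ → (2,39,-18)
river: ρ → (-18,33,8)
river: ρ → (8,31,-22)
ρ-cycle length = 22 (tail of 1 descent step not counted)

22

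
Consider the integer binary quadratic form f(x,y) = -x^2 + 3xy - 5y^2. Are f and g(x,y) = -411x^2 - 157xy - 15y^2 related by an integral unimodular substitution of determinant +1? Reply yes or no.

D₁ = -11, D₂ = -11
f is negative-definite; reduce −f:
−f: translate: b→1 (≡-3 mod 2), so (1,-3,5)→(1,1,3)
−f: reduced (well bottom): (1,1,3) with a≤c, −a<b≤a
flip sign back: reduced form of f is (-1,-1,-3)
g is negative-definite; reduce −g:
−g: flip: (411,157,15)→(15,-157,411)
−g: translate: b→-7 (≡-157 mod 30), so (15,-157,411)→(15,-7,1)
−g: flip: (15,-7,1)→(1,7,15)
−g: translate: b→1 (≡7 mod 2), so (1,7,15)→(1,1,3)
−g: reduced (well bottom): (1,1,3) with a≤c, −a<b≤a
flip sign back: reduced form of g is (-1,-1,-3)
reduced forms (-1, -1, -3) vs (-1, -1, -3) ⇒ equivalent

yes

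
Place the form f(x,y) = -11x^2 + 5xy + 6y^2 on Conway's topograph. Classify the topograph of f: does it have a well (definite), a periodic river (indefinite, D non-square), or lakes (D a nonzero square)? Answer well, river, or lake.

D = b²−4ac = 5² − 4·(-11)·6 = 289
D = 17² is a perfect square ⇒ form factors over ℤ ⇒ lakes

lake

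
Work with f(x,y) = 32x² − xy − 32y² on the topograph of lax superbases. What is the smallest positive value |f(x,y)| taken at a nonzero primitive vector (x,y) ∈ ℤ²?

descent: ρ → (-32,1,32)  [lands on river]
river: ρ → (32,63,-1)
river: ρ → (-1,63,32)
river: ρ → (32,1,-32)
river: ρ → (-32,63,1)
river: ρ → (1,63,-32)
closes: descent 1, river 6
min |a| on river = 1

1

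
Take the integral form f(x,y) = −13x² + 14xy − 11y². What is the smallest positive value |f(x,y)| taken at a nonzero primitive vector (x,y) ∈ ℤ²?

translate: b→12 (≡-14 mod 26), so (13,-14,11)→(13,12,10)
flip: (13,12,10)→(10,-12,13)
translate: b→8 (≡-12 mod 20), so (10,-12,13)→(10,8,11)
reduced (well bottom): (10,8,11) with a≤c, −a<b≤a
well minimum |f| = |-10| = 10 (negative-definite)

10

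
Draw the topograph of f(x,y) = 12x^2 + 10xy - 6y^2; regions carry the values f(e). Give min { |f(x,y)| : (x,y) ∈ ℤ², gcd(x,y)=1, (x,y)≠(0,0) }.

river: ρ → (-6,14,8)
river: ρ → (8,18,-2)
river: ρ → (-2,18,8)
river: ρ → (8,14,-6)
river: ρ → (-6,10,12)
river: ρ → (12,14,-4)
river: ρ → (-4,18,4)
river: ρ → (4,14,-12)
river: ρ → (-12,10,6)
river: ρ → (6,14,-8)
river: ρ → (-8,18,2)
river: ρ → (2,18,-8)
river: ρ → (-8,14,6)
river: ρ → (6,10,-12)
river: ρ → (-12,14,4)
river: ρ → (4,18,-4)
river: ρ → (-4,14,12)
river: ρ → (12,10,-6)
closes: descent 0, river 18
min |a| on river = 2

2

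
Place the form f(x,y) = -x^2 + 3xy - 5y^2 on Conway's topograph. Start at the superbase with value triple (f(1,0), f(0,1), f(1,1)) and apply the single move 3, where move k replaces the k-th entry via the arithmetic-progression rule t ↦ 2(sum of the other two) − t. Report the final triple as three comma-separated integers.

start (-1,-5,-3) = (f(1,0),f(0,1),f(1,1))
replace slot 3: 2·((-1)+(-5)) − (-3) = -9 → (-1,-5,-9)

-1,-5,-9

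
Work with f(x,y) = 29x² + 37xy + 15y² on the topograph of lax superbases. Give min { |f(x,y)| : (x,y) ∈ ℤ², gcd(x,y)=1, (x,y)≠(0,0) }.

translate: b→-21 (≡37 mod 58), so (29,37,15)→(29,-21,7)
flip: (29,-21,7)→(7,21,29)
translate: b→7 (≡21 mod 14), so (7,21,29)→(7,7,15)
reduced (well bottom): (7,7,15) with a≤c, −a<b≤a
well minimum = a = 7

7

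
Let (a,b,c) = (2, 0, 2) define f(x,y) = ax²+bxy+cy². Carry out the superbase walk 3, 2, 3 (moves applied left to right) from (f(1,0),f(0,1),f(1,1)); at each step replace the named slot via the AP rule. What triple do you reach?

start (2,2,4) = (f(1,0),f(0,1),f(1,1))
replace slot 3: 2·(2+2) − 4 = 4 → (2,2,4)
replace slot 2: 2·(2+4) − 2 = 10 → (2,10,4)
replace slot 3: 2·(2+10) − 4 = 20 → (2,10,20)

2,10,20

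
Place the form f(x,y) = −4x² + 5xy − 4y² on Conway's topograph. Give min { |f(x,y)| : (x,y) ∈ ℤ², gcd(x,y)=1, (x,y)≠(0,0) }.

translate: b→3 (≡-5 mod 8), so (4,-5,4)→(4,3,3)
flip: (4,3,3)→(3,-3,4)
translate: b→3 (≡-3 mod 6), so (3,-3,4)→(3,3,4)
reduced (well bottom): (3,3,4) with a≤c, −a<b≤a
well minimum |f| = |-3| = 3 (negative-definite)

3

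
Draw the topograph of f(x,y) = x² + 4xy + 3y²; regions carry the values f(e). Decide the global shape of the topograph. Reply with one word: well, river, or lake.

D = b²−4ac = 4² − 4·1·3 = 4
D = 2² is a perfect square ⇒ form factors over ℤ ⇒ lakes

lake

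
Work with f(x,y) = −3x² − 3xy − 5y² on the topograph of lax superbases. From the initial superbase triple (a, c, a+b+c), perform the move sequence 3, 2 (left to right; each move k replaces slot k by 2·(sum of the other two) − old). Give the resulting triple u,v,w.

start (-3,-5,-11) = (f(1,0),f(0,1),f(1,1))
replace slot 3: 2·((-3)+(-5)) − (-11) = -5 → (-3,-5,-5)
replace slot 2: 2·((-3)+(-5)) − (-5) = -11 → (-3,-11,-5)

-3,-11,-5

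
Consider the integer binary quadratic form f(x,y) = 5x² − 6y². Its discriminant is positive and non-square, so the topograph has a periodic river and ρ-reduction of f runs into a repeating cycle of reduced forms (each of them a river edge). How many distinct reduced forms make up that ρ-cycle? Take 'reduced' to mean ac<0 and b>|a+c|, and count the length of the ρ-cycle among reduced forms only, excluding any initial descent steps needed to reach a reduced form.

D = 120, ⌊√D⌋ = 10
descent: ρ → (-6,0,5)
descent: ρ → (5,10,-1)  [lands on river]
river: ρ → (-1,10,5)
ρ-cycle length = 2 (tail of 2 descent steps not counted)

2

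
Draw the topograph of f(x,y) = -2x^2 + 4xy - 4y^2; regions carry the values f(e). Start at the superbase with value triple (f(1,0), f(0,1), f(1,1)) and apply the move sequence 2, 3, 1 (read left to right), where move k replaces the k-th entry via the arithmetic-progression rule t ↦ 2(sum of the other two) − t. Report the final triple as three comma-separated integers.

start (-2,-4,-2) = (f(1,0),f(0,1),f(1,1))
replace slot 2: 2·((-2)+(-2)) − (-4) = -4 → (-2,-4,-2)
replace slot 3: 2·((-2)+(-4)) − (-2) = -10 → (-2,-4,-10)
replace slot 1: 2·((-4)+(-10)) − (-2) = -26 → (-26,-4,-10)

-26,-4,-10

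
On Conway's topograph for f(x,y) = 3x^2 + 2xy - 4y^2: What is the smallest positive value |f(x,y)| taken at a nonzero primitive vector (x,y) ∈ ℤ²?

river: ρ → (-4,6,1)
river: ρ → (1,6,-4)
river: ρ → (-4,2,3)
river: ρ → (3,4,-3)
river: ρ → (-3,2,4)
river: ρ → (4,6,-1)
river: ρ → (-1,6,4)
river: ρ → (4,2,-3)
river: ρ → (-3,4,3)
river: ρ → (3,2,-4)
closes: descent 0, river 10
min |a| on river = 1

1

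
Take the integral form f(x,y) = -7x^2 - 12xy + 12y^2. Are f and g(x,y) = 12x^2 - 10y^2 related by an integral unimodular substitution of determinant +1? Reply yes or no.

D₁ = 480, D₂ = 480
river cycle of f (length 4): (12, 12, -7), (-7, 16, 8), (8, 16, -7), (-7, 12, 12)
river cycle of g (length 2): (-10, 20, 2), (2, 20, -10)
cycles differ ⇒ inequivalent

no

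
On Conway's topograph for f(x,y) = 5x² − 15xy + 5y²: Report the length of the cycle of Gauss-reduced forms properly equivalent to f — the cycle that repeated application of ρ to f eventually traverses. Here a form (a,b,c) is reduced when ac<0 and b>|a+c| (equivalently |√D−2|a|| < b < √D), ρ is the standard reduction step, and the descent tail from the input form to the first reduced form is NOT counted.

D = 125, ⌊√D⌋ = 11
descent: ρ → (5,5,-5)  [lands on river]
river: ρ → (-5,5,5)
ρ-cycle length = 2 (tail of 1 descent step not counted)

2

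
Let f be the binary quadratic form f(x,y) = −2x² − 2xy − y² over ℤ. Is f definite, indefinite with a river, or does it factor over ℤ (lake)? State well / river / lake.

D = b²−4ac = (-2)² − 4·(-2)·(-1) = -4
D < 0 ⇒ definite ⇒ every region one sign ⇒ single well

well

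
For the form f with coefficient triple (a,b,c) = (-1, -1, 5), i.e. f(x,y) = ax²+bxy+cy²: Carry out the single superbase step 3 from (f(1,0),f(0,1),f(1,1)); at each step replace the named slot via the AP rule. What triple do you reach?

start (-1,5,3) = (f(1,0),f(0,1),f(1,1))
replace slot 3: 2·((-1)+5) − 3 = 5 → (-1,5,5)

-1,5,5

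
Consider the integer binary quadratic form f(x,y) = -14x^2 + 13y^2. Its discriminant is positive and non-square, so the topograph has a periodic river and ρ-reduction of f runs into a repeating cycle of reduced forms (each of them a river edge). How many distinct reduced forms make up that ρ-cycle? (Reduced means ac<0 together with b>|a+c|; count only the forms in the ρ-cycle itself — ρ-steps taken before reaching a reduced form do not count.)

D = 728, ⌊√D⌋ = 26
descent: ρ → (13,26,-1)  [lands on river]
river: ρ → (-1,26,13)
ρ-cycle length = 2 (tail of 1 descent step not counted)

2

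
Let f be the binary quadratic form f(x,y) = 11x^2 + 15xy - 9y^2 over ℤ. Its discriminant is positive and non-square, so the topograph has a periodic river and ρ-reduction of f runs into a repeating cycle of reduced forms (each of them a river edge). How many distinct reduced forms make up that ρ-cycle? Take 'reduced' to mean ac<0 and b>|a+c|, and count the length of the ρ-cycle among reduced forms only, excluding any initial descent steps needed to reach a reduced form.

D = 621, ⌊√D⌋ = 24
river: ρ → (-9,21,5)
river: ρ → (5,19,-13)
river: ρ → (-13,7,11)
river: ρ → (11,15,-9)
ρ-cycle length = 4 (tail of 0 descent steps not counted)

4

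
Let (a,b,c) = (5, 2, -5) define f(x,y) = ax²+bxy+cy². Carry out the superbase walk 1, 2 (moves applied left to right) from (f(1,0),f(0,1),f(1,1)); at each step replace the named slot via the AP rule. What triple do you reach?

start (5,-5,2) = (f(1,0),f(0,1),f(1,1))
replace slot 1: 2·((-5)+2) − 5 = -11 → (-11,-5,2)
replace slot 2: 2·((-11)+2) − (-5) = -13 → (-11,-13,2)

-11,-13,2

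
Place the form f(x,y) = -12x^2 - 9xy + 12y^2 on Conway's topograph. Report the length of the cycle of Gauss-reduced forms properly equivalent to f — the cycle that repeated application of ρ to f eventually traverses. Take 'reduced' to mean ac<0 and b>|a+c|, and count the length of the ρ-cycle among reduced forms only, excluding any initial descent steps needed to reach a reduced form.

D = 657, ⌊√D⌋ = 25
descent: ρ → (12,9,-12)  [lands on river]
river: ρ → (-12,15,9)
river: ρ → (9,21,-6)
river: ρ → (-6,15,18)
river: ρ → (18,21,-3)
river: ρ → (-3,21,18)
river: ρ → (18,15,-6)
river: ρ → (-6,21,9)
river: ρ → (9,15,-12)
river: ρ → (-12,9,12)
river: ρ → (12,15,-9)
river: ρ → (-9,21,6)
river: ρ → (6,15,-18)
river: ρ → (-18,21,3)
river: ρ → (3,21,-18)
river: ρ → (-18,15,6)
river: ρ → (6,21,-9)
river: ρ → (-9,15,12)
ρ-cycle length = 18 (tail of 1 descent step not counted)

18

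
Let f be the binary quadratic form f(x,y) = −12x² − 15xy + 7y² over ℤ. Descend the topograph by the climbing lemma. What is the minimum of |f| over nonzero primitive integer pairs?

descent: ρ → (7,15,-12)  [lands on river]
river: ρ → (-12,9,10)
river: ρ → (10,11,-11)
river: ρ → (-11,11,10)
river: ρ → (10,9,-12)
river: ρ → (-12,15,7)
river: ρ → (7,13,-14)
river: ρ → (-14,15,6)
river: ρ → (6,21,-5)
river: ρ → (-5,19,10)
river: ρ → (10,21,-3)
river: ρ → (-3,21,10)
river: ρ → (10,19,-5)
river: ρ → (-5,21,6)
river: ρ → (6,15,-14)
river: ρ → (-14,13,7)
closes: descent 1, river 16
min |a| on river = 3

3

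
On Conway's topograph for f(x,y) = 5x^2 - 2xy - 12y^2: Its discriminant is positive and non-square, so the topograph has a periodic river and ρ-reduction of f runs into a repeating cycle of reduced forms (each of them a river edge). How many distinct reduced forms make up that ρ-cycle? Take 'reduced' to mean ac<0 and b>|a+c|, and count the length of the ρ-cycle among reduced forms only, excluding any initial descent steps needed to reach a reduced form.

D = 244, ⌊√D⌋ = 15
descent: ρ → (-12,2,5)
descent: ρ → (5,8,-9)  [lands on river]
river: ρ → (-9,10,4)
river: ρ → (4,14,-3)
river: ρ → (-3,10,12)
river: ρ → (12,14,-1)
river: ρ → (-1,14,12)
river: ρ → (12,10,-3)
river: ρ → (-3,14,4)
river: ρ → (4,10,-9)
river: ρ → (-9,8,5)
river: ρ → (5,12,-5)
river: ρ → (-5,8,9)
river: ρ → (9,10,-4)
river: ρ → (-4,14,3)
river: ρ → (3,10,-12)
river: ρ → (-12,14,1)
river: ρ → (1,14,-12)
river: ρ → (-12,10,3)
river: ρ → (3,14,-4)
river: ρ → (-4,10,9)
river: ρ → (9,8,-5)
river: ρ → (-5,12,5)
ρ-cycle length = 22 (tail of 2 descent steps not counted)

22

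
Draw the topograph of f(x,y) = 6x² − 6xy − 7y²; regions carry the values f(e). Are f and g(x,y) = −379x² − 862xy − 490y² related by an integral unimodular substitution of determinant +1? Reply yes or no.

D₁ = 204, D₂ = 204
river cycle of f (length 6): (-7, 6, 6), (6, 6, -7), (-7, 8, 5), (5, 12, -3), (-3, 12, 5), (5, 8, -7)
river cycle of g (length 6): (-7, 6, 6), (6, 6, -7), (-7, 8, 5), (5, 12, -3), (-3, 12, 5), (5, 8, -7)
cycles coincide ⇒ equivalent

yes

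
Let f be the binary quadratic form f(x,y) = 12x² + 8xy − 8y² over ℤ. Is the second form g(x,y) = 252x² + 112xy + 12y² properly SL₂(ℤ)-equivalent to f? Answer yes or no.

D₁ = 448, D₂ = 448
river cycle of f (length 4): (-8, 8, 12), (12, 16, -4), (-4, 16, 12), (12, 8, -8)
river cycle of g (length 4): (12, 8, -8), (-8, 8, 12), (12, 16, -4), (-4, 16, 12)
cycles coincide ⇒ equivalent

yes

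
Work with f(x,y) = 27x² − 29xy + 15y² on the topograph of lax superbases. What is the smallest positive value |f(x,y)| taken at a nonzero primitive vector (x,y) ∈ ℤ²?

translate: b→25 (≡-29 mod 54), so (27,-29,15)→(27,25,13)
flip: (27,25,13)→(13,-25,27)
translate: b→1 (≡-25 mod 26), so (13,-25,27)→(13,1,15)
reduced (well bottom): (13,1,15) with a≤c, −a<b≤a
well minimum = a = 13

13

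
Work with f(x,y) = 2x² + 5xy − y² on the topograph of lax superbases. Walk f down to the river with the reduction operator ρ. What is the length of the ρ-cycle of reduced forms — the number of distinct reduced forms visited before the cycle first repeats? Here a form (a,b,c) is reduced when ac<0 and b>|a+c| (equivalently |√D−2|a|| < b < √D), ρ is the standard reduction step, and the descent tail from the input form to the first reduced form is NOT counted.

D = 33, ⌊√D⌋ = 5
river: ρ → (-1,5,2)
river: ρ → (2,3,-3)
river: ρ → (-3,3,2)
river: ρ → (2,5,-1)
ρ-cycle length = 4 (tail of 0 descent steps not counted)

4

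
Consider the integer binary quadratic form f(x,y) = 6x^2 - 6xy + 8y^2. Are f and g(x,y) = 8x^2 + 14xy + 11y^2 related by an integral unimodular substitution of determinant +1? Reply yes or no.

D₁ = -156, D₂ = -156
f: translate: b→6 (≡-6 mod 12), so (6,-6,8)→(6,6,8)
f: reduced (well bottom): (6,6,8) with a≤c, −a<b≤a
g: translate: b→-2 (≡14 mod 16), so (8,14,11)→(8,-2,5)
g: flip: (8,-2,5)→(5,2,8)
g: reduced (well bottom): (5,2,8) with a≤c, −a<b≤a
reduced forms (6, 6, 8) vs (5, 2, 8) ⇒ inequivalent

no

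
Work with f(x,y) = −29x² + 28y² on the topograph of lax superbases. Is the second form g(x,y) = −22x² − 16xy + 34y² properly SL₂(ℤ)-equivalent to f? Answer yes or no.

D₁ = 3248, D₂ = 3248
river cycle of f (length 2): (28, 56, -1), (-1, 56, 28)
river cycle of g (length 6): (34, 16, -22), (-22, 28, 28), (28, 28, -22), (-22, 16, 34), (34, 52, -4), (-4, 52, 34)
cycles differ ⇒ inequivalent

no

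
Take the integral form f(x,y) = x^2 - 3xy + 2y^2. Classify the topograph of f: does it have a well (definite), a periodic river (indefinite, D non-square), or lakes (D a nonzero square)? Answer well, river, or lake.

D = b²−4ac = (-3)² − 4·1·2 = 1
D = 1² is a perfect square ⇒ form factors over ℤ ⇒ lakes

lake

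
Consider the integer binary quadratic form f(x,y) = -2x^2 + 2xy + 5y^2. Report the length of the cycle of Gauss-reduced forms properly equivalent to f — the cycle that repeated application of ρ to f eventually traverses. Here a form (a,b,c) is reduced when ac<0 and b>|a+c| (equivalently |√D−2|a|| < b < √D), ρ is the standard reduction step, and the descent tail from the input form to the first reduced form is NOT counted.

D = 44, ⌊√D⌋ = 6
descent: ρ → (5,-2,-2)
descent: ρ → (-2,6,1)  [lands on river]
river: ρ → (1,6,-2)
ρ-cycle length = 2 (tail of 2 descent steps not counted)

2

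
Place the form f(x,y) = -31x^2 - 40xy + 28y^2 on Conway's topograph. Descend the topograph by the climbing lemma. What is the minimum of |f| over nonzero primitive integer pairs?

descent: ρ → (28,40,-31)  [lands on river]
river: ρ → (-31,22,37)
river: ρ → (37,52,-16)
river: ρ → (-16,44,49)
river: ρ → (49,54,-11)
river: ρ → (-11,56,44)
river: ρ → (44,32,-23)
river: ρ → (-23,60,16)
river: ρ → (16,68,-7)
river: ρ → (-7,58,61)
river: ρ → (61,64,-4)
river: ρ → (-4,64,61)
river: ρ → (61,58,-7)
river: ρ → (-7,68,16)
river: ρ → (16,60,-23)
river: ρ → (-23,32,44)
river: ρ → (44,56,-11)
river: ρ → (-11,54,49)
river: ρ → (49,44,-16)
river: ρ → (-16,52,37)
river: ρ → (37,22,-31)
river: ρ → (-31,40,28)
river: ρ → (28,16,-43)
river: ρ → (-43,70,1)
river: ρ → (1,70,-43)
river: ρ → (-43,16,28)
closes: descent 1, river 26
min |a| on river = 1

1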